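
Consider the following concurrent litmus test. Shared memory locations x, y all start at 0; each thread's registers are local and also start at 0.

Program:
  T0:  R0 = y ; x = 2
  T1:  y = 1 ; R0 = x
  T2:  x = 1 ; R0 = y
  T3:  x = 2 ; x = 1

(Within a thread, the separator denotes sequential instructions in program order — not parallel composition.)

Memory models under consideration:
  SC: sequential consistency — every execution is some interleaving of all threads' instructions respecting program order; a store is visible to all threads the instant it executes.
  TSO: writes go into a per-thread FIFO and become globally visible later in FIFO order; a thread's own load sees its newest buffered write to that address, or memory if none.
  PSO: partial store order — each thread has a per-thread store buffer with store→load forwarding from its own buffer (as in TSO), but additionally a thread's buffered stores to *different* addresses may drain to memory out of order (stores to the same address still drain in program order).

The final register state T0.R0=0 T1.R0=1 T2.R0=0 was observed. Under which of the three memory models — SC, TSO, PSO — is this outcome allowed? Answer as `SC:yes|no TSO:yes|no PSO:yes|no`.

outcome vector order: (T0.R0,T1.R0,T2.R0)
under SC → 001 010 011 020 021 101 110 111 120 121
under TSO → 000 001 010 011 020 021 100 101 110 111 120 121
under PSO → 000 001 010 011 020 021 100 101 110 111 120 121
target 010 ∈ {SC,TSO,PSO}

SC:yes TSO:yes PSO:yes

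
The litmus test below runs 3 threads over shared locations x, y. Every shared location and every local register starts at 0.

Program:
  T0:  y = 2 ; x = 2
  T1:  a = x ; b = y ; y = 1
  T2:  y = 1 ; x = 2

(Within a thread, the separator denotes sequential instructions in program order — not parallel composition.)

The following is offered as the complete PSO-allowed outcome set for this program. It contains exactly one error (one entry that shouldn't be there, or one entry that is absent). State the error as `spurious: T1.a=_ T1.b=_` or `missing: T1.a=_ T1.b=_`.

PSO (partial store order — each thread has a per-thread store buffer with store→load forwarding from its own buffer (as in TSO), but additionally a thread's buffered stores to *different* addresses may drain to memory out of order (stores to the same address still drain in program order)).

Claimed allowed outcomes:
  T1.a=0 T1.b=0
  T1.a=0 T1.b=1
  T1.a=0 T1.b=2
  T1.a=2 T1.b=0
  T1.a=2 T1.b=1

missing: T1.a=2 T1.b=2

outcome vector order: (T1.a,T1.b)
[PSO] allowed = {<0 0> <0 1> <0 2> <2 0> <2 1> <2 2>}
PSO∖claimed = {<2 2>}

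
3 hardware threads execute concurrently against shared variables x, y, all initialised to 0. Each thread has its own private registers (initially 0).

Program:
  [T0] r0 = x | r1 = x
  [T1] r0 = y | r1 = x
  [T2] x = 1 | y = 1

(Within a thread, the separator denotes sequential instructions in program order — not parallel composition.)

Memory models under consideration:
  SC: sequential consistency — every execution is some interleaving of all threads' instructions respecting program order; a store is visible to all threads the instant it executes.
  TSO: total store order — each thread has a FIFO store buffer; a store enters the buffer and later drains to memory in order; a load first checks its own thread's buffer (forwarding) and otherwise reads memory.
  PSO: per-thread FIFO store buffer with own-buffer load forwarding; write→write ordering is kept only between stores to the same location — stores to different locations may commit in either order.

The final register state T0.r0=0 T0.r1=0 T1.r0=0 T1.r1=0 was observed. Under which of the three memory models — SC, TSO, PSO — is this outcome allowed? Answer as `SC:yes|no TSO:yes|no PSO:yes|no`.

SC:yes TSO:yes PSO:yes

outcome vector order: (T0.r0,T0.r1,T1.r0,T1.r1)
[SC] allowed = {(0,0,0,0), (0,0,0,1), (0,0,1,1), (0,1,0,0), (0,1,0,1), (0,1,1,1), (1,1,0,0), (1,1,0,1), (1,1,1,1)}
[TSO] allowed = {(0,0,0,0), (0,0,0,1), (0,0,1,1), (0,1,0,0), (0,1,0,1), (0,1,1,1), (1,1,0,0), (1,1,0,1), (1,1,1,1)}
[PSO] allowed = {(0,0,0,0), (0,0,0,1), (0,0,1,0), (0,0,1,1), (0,1,0,0), (0,1,0,1), (0,1,1,0), (0,1,1,1), (1,1,0,0), (1,1,0,1), (1,1,1,0), (1,1,1,1)}
target (0,0,0,0) ∈ {SC,TSO,PSO}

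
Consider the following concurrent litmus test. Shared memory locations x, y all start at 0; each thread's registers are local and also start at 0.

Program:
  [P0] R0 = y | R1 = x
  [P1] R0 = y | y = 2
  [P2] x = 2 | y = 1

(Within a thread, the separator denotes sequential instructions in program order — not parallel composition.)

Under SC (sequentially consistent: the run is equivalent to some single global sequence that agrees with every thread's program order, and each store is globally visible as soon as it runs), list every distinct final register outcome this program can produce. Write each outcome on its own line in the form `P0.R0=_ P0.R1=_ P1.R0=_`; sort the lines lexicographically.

outcome vector order: (P0.R0,P0.R1,P1.R0)
|SC outcomes| = 9

P0.R0=0 P0.R1=0 P1.R0=0
P0.R0=0 P0.R1=0 P1.R0=1
P0.R0=0 P0.R1=2 P1.R0=0
P0.R0=0 P0.R1=2 P1.R0=1
P0.R0=1 P0.R1=2 P1.R0=0
P0.R0=1 P0.R1=2 P1.R0=1
P0.R0=2 P0.R1=0 P1.R0=0
P0.R0=2 P0.R1=2 P1.R0=0
P0.R0=2 P0.R1=2 P1.R0=1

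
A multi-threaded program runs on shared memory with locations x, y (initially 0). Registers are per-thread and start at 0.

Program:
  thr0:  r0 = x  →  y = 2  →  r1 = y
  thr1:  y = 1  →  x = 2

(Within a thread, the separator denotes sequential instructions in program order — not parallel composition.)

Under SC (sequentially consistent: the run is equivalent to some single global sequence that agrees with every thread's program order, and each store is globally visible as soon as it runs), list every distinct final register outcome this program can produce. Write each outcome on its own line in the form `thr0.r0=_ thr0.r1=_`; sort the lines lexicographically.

thr0.r0=0 thr0.r1=1
thr0.r0=0 thr0.r1=2
thr0.r0=2 thr0.r1=2

outcome vector order: (thr0.r0,thr0.r1)
|SC outcomes| = 3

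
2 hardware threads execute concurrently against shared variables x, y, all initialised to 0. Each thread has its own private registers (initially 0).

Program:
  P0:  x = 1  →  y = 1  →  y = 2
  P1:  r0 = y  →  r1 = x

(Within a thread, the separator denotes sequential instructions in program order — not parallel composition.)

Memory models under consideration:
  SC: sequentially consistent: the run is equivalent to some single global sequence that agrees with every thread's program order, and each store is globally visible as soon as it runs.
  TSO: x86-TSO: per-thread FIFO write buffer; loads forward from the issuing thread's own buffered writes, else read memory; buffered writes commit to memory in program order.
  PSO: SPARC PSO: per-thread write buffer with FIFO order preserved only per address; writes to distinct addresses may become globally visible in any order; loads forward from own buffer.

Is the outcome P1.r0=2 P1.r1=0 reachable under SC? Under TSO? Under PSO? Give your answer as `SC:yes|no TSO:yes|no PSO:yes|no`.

outcome vector order: (P1.r0,P1.r1)
under SC → <0 0>; <0 1>; <1 1>; <2 1>
under TSO → <0 0>; <0 1>; <1 1>; <2 1>
under PSO → <0 0>; <0 1>; <1 0>; <1 1>; <2 0>; <2 1>
target <2 0> ∈ {PSO}

SC:no TSO:no PSO:yes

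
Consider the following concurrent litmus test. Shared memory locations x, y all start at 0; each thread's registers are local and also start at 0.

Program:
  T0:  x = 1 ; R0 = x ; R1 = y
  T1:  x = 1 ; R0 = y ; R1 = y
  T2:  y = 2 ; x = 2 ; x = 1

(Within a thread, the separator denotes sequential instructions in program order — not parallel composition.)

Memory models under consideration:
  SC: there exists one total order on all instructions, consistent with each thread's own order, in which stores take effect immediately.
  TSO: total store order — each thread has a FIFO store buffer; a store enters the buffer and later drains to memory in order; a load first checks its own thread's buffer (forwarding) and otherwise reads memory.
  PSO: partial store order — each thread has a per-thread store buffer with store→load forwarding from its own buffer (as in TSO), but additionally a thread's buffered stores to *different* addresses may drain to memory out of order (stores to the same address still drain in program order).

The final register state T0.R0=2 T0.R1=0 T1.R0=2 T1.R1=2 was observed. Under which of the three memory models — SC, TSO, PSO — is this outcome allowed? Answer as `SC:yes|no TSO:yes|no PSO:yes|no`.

outcome vector order: (T0.R0,T0.R1,T1.R0,T1.R1)
under SC → <1 0 0 0>; <1 0 0 2>; <1 0 2 2>; <1 2 0 0>; <1 2 0 2>; <1 2 2 2>; <2 2 0 0>; <2 2 0 2>; <2 2 2 2>
under TSO → <1 0 0 0>; <1 0 0 2>; <1 0 2 2>; <1 2 0 0>; <1 2 0 2>; <1 2 2 2>; <2 2 0 0>; <2 2 0 2>; <2 2 2 2>
under PSO → <1 0 0 0>; <1 0 0 2>; <1 0 2 2>; <1 2 0 0>; <1 2 0 2>; <1 2 2 2>; <2 0 0 0>; <2 0 0 2>; <2 0 2 2>; <2 2 0 0>; <2 2 0 2>; <2 2 2 2>
target <2 0 2 2> ∈ {PSO}

SC:no TSO:no PSO:yes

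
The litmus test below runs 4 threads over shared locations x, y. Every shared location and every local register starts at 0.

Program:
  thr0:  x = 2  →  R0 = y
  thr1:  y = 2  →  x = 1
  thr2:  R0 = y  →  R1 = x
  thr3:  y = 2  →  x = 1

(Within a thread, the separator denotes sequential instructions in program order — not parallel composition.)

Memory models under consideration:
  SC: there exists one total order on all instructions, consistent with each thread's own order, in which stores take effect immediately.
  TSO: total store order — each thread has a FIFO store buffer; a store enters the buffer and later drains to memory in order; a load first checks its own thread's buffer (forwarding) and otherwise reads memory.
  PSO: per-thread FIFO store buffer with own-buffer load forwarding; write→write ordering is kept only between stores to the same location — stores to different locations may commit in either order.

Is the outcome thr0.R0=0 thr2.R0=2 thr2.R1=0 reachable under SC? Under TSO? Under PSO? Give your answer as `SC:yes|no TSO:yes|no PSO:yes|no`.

SC:no TSO:yes PSO:yes

outcome vector order: (thr0.R0,thr2.R0,thr2.R1)
SC: 11 outcomes — {0/0/0 0/0/1 0/0/2 0/2/1 0/2/2 2/0/0 2/0/1 2/0/2 2/2/0 2/2/1 2/2/2}
TSO: 12 outcomes — {0/0/0 0/0/1 0/0/2 0/2/0 0/2/1 0/2/2 2/0/0 2/0/1 2/0/2 2/2/0 2/2/1 2/2/2}
PSO: 12 outcomes — {0/0/0 0/0/1 0/0/2 0/2/0 0/2/1 0/2/2 2/0/0 2/0/1 2/0/2 2/2/0 2/2/1 2/2/2}
target 0/2/0 ∈ {TSO,PSO}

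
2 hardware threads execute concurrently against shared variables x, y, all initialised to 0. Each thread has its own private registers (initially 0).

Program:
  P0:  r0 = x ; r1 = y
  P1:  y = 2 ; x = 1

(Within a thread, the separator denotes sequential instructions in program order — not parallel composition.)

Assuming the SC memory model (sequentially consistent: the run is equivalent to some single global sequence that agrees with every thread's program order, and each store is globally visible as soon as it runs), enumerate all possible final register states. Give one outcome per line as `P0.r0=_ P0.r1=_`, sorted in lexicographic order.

outcome vector order: (P0.r0,P0.r1)
|SC outcomes| = 3

P0.r0=0 P0.r1=0
P0.r0=0 P0.r1=2
P0.r0=1 P0.r1=2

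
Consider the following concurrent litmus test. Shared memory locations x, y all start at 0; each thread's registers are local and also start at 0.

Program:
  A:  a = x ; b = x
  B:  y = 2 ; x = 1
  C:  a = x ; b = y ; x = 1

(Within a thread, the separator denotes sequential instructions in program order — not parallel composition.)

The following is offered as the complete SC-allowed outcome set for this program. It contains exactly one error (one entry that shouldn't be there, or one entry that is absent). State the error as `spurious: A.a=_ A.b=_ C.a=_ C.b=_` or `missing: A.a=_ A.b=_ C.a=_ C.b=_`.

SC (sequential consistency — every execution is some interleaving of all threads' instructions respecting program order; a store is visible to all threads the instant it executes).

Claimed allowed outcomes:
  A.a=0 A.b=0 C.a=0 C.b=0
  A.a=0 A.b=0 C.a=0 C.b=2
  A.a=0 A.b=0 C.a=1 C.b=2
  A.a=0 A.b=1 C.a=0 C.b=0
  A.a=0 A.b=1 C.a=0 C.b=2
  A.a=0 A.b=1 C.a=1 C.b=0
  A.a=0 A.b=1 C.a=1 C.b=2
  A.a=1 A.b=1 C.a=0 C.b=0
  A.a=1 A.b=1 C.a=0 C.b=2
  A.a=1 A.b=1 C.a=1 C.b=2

spurious: A.a=0 A.b=1 C.a=1 C.b=0

outcome vector order: (A.a,A.b,C.a,C.b)
SC (9): 0000; 0002; 0012; 0100; 0102; 0112; 1100; 1102; 1112
claimed∖SC = {0110}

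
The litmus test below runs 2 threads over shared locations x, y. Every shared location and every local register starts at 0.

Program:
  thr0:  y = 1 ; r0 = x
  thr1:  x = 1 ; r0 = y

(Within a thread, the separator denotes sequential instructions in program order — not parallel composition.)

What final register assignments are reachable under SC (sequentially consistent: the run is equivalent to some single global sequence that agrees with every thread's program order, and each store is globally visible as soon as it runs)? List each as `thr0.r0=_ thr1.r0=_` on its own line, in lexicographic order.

thr0.r0=0 thr1.r0=1
thr0.r0=1 thr1.r0=0
thr0.r0=1 thr1.r0=1

outcome vector order: (thr0.r0,thr1.r0)
|SC outcomes| = 3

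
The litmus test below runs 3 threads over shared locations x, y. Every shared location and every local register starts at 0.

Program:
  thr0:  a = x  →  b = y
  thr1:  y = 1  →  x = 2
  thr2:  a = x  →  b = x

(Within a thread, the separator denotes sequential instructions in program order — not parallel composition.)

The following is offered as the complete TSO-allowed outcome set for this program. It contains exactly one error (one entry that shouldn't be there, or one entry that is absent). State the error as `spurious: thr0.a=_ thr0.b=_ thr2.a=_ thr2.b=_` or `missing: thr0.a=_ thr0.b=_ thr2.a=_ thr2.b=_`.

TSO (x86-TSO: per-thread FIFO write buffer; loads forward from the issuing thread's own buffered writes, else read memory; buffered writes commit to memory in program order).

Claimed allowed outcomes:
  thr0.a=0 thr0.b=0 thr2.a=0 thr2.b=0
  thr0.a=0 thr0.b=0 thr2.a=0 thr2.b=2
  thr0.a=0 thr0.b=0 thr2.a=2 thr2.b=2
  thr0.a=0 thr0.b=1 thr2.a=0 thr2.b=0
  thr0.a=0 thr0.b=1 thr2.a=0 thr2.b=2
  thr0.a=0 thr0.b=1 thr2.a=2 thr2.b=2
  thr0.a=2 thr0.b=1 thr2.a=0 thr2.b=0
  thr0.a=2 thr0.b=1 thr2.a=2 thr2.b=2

missing: thr0.a=2 thr0.b=1 thr2.a=0 thr2.b=2

outcome vector order: (thr0.a,thr0.b,thr2.a,thr2.b)
[TSO] allowed = {<0 0 0 0> <0 0 0 2> <0 0 2 2> <0 1 0 0> <0 1 0 2> <0 1 2 2> <2 1 0 0> <2 1 0 2> <2 1 2 2>}
TSO∖claimed = {<2 1 0 2>}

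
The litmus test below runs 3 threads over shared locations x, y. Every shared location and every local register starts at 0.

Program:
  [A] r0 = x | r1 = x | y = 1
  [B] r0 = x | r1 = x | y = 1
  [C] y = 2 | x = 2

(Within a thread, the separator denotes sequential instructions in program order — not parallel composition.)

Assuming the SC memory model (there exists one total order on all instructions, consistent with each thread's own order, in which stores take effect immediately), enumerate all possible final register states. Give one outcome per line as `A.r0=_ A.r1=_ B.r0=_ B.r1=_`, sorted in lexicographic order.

outcome vector order: (A.r0,A.r1,B.r0,B.r1)
|SC outcomes| = 9

A.r0=0 A.r1=0 B.r0=0 B.r1=0
A.r0=0 A.r1=0 B.r0=0 B.r1=2
A.r0=0 A.r1=0 B.r0=2 B.r1=2
A.r0=0 A.r1=2 B.r0=0 B.r1=0
A.r0=0 A.r1=2 B.r0=0 B.r1=2
A.r0=0 A.r1=2 B.r0=2 B.r1=2
A.r0=2 A.r1=2 B.r0=0 B.r1=0
A.r0=2 A.r1=2 B.r0=0 B.r1=2
A.r0=2 A.r1=2 B.r0=2 B.r1=2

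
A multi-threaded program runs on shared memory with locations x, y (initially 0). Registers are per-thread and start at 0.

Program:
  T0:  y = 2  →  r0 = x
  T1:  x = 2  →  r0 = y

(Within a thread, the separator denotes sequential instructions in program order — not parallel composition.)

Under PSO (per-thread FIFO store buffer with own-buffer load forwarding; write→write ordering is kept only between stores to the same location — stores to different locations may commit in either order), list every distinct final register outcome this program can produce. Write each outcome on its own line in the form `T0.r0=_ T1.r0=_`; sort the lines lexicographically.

T0.r0=0 T1.r0=0
T0.r0=0 T1.r0=2
T0.r0=2 T1.r0=0
T0.r0=2 T1.r0=2

outcome vector order: (T0.r0,T1.r0)
|PSO outcomes| = 4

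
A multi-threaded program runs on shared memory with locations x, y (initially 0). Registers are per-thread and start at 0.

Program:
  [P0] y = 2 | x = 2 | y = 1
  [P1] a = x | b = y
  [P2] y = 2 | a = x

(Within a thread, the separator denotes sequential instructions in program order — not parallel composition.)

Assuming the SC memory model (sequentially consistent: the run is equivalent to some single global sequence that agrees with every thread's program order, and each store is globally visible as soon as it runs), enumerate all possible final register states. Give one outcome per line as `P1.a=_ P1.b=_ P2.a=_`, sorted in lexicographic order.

P1.a=0 P1.b=0 P2.a=0
P1.a=0 P1.b=0 P2.a=2
P1.a=0 P1.b=1 P2.a=0
P1.a=0 P1.b=1 P2.a=2
P1.a=0 P1.b=2 P2.a=0
P1.a=0 P1.b=2 P2.a=2
P1.a=2 P1.b=1 P2.a=0
P1.a=2 P1.b=1 P2.a=2
P1.a=2 P1.b=2 P2.a=0
P1.a=2 P1.b=2 P2.a=2

outcome vector order: (P1.a,P1.b,P2.a)
|SC outcomes| = 10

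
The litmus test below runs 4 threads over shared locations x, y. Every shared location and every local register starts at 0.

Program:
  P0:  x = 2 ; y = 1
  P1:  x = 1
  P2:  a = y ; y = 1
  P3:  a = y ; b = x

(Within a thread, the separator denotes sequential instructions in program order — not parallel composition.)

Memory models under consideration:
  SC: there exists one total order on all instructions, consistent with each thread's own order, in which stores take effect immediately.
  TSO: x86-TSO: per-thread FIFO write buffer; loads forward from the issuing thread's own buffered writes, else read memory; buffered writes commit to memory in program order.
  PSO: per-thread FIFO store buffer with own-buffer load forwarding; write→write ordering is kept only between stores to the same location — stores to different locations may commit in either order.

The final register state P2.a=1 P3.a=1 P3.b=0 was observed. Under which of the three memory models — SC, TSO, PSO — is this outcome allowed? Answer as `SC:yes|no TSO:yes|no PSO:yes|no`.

SC:no TSO:no PSO:yes

outcome vector order: (P2.a,P3.a,P3.b)
SC: 11 outcomes — {<0 0 0>; <0 0 1>; <0 0 2>; <0 1 0>; <0 1 1>; <0 1 2>; <1 0 0>; <1 0 1>; <1 0 2>; <1 1 1>; <1 1 2>}
TSO: 11 outcomes — {<0 0 0>; <0 0 1>; <0 0 2>; <0 1 0>; <0 1 1>; <0 1 2>; <1 0 0>; <1 0 1>; <1 0 2>; <1 1 1>; <1 1 2>}
PSO: 12 outcomes — {<0 0 0>; <0 0 1>; <0 0 2>; <0 1 0>; <0 1 1>; <0 1 2>; <1 0 0>; <1 0 1>; <1 0 2>; <1 1 0>; <1 1 1>; <1 1 2>}
target <1 1 0> ∈ {PSO}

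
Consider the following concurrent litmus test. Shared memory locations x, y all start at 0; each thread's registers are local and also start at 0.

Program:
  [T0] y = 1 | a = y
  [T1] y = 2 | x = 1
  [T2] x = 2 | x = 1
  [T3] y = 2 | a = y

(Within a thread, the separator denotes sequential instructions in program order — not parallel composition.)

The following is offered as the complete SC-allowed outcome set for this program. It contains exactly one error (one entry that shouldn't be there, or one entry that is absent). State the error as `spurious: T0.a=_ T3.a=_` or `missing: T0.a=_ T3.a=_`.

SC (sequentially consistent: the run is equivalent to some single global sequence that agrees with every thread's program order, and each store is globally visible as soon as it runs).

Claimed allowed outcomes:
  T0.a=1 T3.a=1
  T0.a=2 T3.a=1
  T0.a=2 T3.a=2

missing: T0.a=1 T3.a=2

outcome vector order: (T0.a,T3.a)
under SC → (1,1); (1,2); (2,1); (2,2)
SC∖claimed = {(1,2)}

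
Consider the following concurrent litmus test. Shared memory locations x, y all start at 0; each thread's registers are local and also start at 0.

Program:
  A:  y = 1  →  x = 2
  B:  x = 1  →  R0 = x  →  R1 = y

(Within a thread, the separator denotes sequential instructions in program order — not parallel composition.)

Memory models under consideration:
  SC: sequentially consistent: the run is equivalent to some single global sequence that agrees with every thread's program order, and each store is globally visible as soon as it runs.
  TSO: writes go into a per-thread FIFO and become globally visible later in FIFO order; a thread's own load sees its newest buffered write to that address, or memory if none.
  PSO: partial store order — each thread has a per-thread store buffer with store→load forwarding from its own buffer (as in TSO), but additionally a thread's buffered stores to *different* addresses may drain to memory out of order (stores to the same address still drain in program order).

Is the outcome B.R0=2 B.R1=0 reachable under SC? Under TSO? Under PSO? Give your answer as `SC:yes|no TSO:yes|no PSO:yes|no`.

SC:no TSO:no PSO:yes

outcome vector order: (B.R0,B.R1)
SC (3): 10, 11, 21
TSO (3): 10, 11, 21
PSO (4): 10, 11, 20, 21
target 20 ∈ {PSO}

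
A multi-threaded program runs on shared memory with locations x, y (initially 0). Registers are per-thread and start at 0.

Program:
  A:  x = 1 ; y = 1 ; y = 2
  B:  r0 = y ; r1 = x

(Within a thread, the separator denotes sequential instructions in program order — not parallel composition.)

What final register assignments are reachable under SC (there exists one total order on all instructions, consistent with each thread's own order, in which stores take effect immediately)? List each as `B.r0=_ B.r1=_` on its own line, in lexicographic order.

B.r0=0 B.r1=0
B.r0=0 B.r1=1
B.r0=1 B.r1=1
B.r0=2 B.r1=1

outcome vector order: (B.r0,B.r1)
|SC outcomes| = 4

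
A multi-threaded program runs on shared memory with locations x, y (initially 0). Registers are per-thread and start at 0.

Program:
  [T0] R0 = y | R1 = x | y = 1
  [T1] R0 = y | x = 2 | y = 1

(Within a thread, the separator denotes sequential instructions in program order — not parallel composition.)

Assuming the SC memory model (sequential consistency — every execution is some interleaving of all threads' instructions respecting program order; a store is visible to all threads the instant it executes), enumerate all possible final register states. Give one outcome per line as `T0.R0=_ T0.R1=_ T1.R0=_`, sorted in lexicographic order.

outcome vector order: (T0.R0,T0.R1,T1.R0)
|SC outcomes| = 4

T0.R0=0 T0.R1=0 T1.R0=0
T0.R0=0 T0.R1=0 T1.R0=1
T0.R0=0 T0.R1=2 T1.R0=0
T0.R0=1 T0.R1=2 T1.R0=0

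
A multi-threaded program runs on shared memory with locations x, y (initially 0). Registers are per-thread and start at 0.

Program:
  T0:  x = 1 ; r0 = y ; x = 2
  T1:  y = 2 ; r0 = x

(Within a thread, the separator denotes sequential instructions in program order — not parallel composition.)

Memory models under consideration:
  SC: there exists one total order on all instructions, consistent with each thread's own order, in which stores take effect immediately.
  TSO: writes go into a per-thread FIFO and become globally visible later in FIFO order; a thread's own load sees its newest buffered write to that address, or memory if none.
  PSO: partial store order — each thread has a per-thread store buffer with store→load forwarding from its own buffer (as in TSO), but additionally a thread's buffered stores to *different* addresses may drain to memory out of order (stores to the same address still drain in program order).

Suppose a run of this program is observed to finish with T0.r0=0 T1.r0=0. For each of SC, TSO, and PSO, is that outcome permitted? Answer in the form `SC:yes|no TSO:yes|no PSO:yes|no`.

outcome vector order: (T0.r0,T1.r0)
SC (5): (0,1) (0,2) (2,0) (2,1) (2,2)
TSO (6): (0,0) (0,1) (0,2) (2,0) (2,1) (2,2)
PSO (6): (0,0) (0,1) (0,2) (2,0) (2,1) (2,2)
target (0,0) ∈ {TSO,PSO}

SC:no TSO:yes PSO:yes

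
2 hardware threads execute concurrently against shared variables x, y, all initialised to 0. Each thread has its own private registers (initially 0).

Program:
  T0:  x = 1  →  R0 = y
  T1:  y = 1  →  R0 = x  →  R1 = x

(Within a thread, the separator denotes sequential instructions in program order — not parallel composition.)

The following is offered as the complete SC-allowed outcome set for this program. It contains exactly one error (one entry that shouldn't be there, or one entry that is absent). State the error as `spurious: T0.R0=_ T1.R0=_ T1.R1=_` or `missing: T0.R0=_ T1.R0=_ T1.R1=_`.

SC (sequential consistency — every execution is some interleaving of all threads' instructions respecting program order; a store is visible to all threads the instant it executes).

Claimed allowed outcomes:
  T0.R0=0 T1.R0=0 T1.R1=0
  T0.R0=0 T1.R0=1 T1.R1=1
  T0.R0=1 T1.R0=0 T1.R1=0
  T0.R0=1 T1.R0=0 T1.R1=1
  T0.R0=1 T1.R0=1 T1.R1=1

outcome vector order: (T0.R0,T1.R0,T1.R1)
SC (4): 011; 100; 101; 111
claimed∖SC = {000}

spurious: T0.R0=0 T1.R0=0 T1.R1=0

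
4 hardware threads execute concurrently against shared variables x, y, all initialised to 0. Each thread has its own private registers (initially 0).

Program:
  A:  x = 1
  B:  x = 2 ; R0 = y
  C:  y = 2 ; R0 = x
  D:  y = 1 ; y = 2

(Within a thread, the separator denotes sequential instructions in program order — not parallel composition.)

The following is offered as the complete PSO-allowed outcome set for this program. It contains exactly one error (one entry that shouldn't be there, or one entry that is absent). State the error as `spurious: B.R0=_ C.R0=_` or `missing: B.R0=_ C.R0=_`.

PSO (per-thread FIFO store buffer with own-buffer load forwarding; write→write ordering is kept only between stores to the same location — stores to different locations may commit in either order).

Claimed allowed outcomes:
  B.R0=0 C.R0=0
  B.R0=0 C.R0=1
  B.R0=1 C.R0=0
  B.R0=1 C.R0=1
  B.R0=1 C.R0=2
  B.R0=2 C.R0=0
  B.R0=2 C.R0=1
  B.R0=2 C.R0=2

outcome vector order: (B.R0,C.R0)
[PSO] allowed = {<0 0> <0 1> <0 2> <1 0> <1 1> <1 2> <2 0> <2 1> <2 2>}
PSO∖claimed = {<0 2>}

missing: B.R0=0 C.R0=2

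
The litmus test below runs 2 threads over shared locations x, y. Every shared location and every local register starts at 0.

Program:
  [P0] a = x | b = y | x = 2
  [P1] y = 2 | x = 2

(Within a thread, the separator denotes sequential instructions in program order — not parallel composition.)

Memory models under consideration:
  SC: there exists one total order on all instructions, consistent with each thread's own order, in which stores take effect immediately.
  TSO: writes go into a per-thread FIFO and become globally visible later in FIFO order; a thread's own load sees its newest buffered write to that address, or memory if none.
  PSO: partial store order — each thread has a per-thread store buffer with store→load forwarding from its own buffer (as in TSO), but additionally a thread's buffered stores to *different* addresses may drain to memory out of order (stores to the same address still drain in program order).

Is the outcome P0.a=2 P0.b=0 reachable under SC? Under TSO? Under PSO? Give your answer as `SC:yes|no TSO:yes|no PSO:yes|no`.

SC:no TSO:no PSO:yes

outcome vector order: (P0.a,P0.b)
under SC → (0,0) (0,2) (2,2)
under TSO → (0,0) (0,2) (2,2)
under PSO → (0,0) (0,2) (2,0) (2,2)
target (2,0) ∈ {PSO}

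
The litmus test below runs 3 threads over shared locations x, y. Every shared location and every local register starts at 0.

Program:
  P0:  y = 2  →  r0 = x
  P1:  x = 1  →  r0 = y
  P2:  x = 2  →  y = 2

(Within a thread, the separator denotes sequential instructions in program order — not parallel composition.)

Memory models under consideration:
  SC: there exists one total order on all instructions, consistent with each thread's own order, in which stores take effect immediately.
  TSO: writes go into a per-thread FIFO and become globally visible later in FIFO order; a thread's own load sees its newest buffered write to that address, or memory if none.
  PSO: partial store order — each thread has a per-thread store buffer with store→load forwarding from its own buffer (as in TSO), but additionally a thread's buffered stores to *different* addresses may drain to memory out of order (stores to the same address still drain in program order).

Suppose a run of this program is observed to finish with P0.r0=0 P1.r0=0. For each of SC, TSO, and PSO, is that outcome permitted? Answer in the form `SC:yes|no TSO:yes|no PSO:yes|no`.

outcome vector order: (P0.r0,P1.r0)
under SC → <0 2>; <1 0>; <1 2>; <2 0>; <2 2>
under TSO → <0 0>; <0 2>; <1 0>; <1 2>; <2 0>; <2 2>
under PSO → <0 0>; <0 2>; <1 0>; <1 2>; <2 0>; <2 2>
target <0 0> ∈ {TSO,PSO}

SC:no TSO:yes PSO:yes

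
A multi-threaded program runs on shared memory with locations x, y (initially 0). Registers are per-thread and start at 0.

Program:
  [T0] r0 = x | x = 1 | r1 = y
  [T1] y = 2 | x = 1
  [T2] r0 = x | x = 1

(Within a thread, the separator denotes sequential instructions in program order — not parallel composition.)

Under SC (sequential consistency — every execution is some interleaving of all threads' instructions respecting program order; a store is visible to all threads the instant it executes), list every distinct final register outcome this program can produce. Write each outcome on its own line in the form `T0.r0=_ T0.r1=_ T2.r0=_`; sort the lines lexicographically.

T0.r0=0 T0.r1=0 T2.r0=0
T0.r0=0 T0.r1=0 T2.r0=1
T0.r0=0 T0.r1=2 T2.r0=0
T0.r0=0 T0.r1=2 T2.r0=1
T0.r0=1 T0.r1=0 T2.r0=0
T0.r0=1 T0.r1=2 T2.r0=0
T0.r0=1 T0.r1=2 T2.r0=1

outcome vector order: (T0.r0,T0.r1,T2.r0)
|SC outcomes| = 7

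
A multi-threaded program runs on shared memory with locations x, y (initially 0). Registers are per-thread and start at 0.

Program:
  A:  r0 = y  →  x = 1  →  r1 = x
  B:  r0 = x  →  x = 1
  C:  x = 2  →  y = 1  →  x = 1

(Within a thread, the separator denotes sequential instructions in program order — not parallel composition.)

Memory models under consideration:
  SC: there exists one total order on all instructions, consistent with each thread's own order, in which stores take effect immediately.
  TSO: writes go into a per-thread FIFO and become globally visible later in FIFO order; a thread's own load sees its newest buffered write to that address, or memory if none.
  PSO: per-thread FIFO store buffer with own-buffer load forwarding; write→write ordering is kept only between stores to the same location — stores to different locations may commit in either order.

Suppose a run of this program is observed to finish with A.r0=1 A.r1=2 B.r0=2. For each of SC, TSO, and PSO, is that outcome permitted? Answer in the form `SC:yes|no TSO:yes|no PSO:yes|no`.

SC:no TSO:no PSO:yes

outcome vector order: (A.r0,A.r1,B.r0)
SC (9): (0,1,0); (0,1,1); (0,1,2); (0,2,0); (0,2,1); (0,2,2); (1,1,0); (1,1,1); (1,1,2)
TSO (9): (0,1,0); (0,1,1); (0,1,2); (0,2,0); (0,2,1); (0,2,2); (1,1,0); (1,1,1); (1,1,2)
PSO (12): (0,1,0); (0,1,1); (0,1,2); (0,2,0); (0,2,1); (0,2,2); (1,1,0); (1,1,1); (1,1,2); (1,2,0); (1,2,1); (1,2,2)
target (1,2,2) ∈ {PSO}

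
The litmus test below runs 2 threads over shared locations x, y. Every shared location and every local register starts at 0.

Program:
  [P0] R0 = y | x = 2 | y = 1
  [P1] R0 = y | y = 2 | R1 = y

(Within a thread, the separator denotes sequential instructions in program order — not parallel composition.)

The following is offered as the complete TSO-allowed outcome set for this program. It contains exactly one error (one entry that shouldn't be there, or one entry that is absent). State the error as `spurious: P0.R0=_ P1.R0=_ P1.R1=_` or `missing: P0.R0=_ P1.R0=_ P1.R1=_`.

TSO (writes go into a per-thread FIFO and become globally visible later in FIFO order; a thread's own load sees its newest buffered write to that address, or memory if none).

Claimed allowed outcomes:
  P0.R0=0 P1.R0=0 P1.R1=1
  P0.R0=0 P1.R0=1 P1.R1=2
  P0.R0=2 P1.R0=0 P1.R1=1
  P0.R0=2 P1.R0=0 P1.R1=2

missing: P0.R0=0 P1.R0=0 P1.R1=2

outcome vector order: (P0.R0,P1.R0,P1.R1)
TSO: 5 outcomes — {001; 002; 012; 201; 202}
TSO∖claimed = {002}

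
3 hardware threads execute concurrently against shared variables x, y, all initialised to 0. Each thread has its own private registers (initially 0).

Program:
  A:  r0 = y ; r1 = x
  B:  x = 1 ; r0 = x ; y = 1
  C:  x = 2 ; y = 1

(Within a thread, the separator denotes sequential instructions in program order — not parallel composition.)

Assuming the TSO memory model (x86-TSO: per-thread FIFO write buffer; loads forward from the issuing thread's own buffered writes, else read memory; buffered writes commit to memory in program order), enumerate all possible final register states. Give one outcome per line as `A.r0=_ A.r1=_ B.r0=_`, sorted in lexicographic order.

outcome vector order: (A.r0,A.r1,B.r0)
|TSO outcomes| = 9

A.r0=0 A.r1=0 B.r0=1
A.r0=0 A.r1=0 B.r0=2
A.r0=0 A.r1=1 B.r0=1
A.r0=0 A.r1=1 B.r0=2
A.r0=0 A.r1=2 B.r0=1
A.r0=0 A.r1=2 B.r0=2
A.r0=1 A.r1=1 B.r0=1
A.r0=1 A.r1=2 B.r0=1
A.r0=1 A.r1=2 B.r0=2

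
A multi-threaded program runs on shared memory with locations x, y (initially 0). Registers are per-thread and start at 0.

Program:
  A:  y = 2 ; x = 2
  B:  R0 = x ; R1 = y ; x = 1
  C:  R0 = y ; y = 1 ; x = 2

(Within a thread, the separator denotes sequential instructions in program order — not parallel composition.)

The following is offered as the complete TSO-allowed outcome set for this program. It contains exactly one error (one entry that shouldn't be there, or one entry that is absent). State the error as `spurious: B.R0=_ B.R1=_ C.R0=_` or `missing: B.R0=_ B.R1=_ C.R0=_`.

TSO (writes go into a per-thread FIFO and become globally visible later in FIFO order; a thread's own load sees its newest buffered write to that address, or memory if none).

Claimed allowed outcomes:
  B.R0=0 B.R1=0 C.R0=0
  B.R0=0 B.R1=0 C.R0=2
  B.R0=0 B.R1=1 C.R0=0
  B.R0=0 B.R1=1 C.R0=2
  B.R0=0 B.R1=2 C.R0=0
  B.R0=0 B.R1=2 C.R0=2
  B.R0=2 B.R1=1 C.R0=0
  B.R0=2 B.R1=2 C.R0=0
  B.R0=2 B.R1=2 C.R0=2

outcome vector order: (B.R0,B.R1,C.R0)
under TSO → <0 0 0>, <0 0 2>, <0 1 0>, <0 1 2>, <0 2 0>, <0 2 2>, <2 1 0>, <2 1 2>, <2 2 0>, <2 2 2>
TSO∖claimed = {<2 1 2>}

missing: B.R0=2 B.R1=1 C.R0=2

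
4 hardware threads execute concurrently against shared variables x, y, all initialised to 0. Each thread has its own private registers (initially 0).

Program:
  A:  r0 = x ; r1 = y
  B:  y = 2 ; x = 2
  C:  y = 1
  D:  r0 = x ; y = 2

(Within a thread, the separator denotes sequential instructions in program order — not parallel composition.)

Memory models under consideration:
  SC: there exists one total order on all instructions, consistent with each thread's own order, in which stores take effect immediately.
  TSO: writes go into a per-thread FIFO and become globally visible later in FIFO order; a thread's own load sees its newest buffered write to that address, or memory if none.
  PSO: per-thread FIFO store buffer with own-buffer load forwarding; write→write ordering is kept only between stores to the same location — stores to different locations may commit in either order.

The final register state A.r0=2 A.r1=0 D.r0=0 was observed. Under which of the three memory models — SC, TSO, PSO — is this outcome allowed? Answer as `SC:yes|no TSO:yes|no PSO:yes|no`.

outcome vector order: (A.r0,A.r1,D.r0)
[SC] allowed = {0/0/0 0/0/2 0/1/0 0/1/2 0/2/0 0/2/2 2/1/0 2/1/2 2/2/0 2/2/2}
[TSO] allowed = {0/0/0 0/0/2 0/1/0 0/1/2 0/2/0 0/2/2 2/1/0 2/1/2 2/2/0 2/2/2}
[PSO] allowed = {0/0/0 0/0/2 0/1/0 0/1/2 0/2/0 0/2/2 2/0/0 2/0/2 2/1/0 2/1/2 2/2/0 2/2/2}
target 2/0/0 ∈ {PSO}

SC:no TSO:no PSO:yes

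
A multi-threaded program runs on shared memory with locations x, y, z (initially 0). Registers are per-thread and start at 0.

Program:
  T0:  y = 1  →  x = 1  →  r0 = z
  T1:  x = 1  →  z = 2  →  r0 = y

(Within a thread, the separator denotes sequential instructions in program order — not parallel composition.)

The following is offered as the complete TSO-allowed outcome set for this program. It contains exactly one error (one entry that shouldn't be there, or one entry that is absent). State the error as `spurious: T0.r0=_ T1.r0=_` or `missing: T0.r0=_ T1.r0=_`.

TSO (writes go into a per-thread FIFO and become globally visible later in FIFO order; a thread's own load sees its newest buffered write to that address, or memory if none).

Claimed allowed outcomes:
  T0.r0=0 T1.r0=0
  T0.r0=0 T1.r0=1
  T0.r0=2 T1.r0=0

missing: T0.r0=2 T1.r0=1

outcome vector order: (T0.r0,T1.r0)
TSO (4): 00; 01; 20; 21
TSO∖claimed = {21}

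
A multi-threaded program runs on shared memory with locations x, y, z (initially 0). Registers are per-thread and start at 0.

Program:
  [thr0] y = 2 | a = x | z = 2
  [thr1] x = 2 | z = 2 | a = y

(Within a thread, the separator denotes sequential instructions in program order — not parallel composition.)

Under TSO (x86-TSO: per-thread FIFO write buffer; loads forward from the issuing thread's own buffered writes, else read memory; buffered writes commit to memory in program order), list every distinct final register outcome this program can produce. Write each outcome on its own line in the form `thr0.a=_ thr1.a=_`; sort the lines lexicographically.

outcome vector order: (thr0.a,thr1.a)
|TSO outcomes| = 4

thr0.a=0 thr1.a=0
thr0.a=0 thr1.a=2
thr0.a=2 thr1.a=0
thr0.a=2 thr1.a=2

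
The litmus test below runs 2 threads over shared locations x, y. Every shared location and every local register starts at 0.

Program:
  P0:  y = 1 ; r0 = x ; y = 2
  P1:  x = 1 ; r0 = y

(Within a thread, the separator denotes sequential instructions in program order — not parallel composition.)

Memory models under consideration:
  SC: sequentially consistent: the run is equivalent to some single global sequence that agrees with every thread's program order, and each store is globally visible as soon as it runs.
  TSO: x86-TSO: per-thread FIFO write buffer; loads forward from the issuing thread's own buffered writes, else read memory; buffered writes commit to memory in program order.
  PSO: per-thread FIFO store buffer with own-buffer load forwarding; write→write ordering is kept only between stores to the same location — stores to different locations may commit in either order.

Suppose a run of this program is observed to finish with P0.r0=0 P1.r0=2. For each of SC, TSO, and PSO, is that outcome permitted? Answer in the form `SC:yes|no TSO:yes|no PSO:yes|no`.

SC:yes TSO:yes PSO:yes

outcome vector order: (P0.r0,P1.r0)
SC (5): 0/1; 0/2; 1/0; 1/1; 1/2
TSO (6): 0/0; 0/1; 0/2; 1/0; 1/1; 1/2
PSO (6): 0/0; 0/1; 0/2; 1/0; 1/1; 1/2
target 0/2 ∈ {SC,TSO,PSO}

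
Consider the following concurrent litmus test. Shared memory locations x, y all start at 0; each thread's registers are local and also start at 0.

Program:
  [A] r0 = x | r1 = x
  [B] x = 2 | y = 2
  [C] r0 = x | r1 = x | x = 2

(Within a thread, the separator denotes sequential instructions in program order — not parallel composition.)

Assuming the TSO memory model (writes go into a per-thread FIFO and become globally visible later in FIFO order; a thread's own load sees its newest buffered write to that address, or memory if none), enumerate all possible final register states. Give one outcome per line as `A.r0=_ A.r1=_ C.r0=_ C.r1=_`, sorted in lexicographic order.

A.r0=0 A.r1=0 C.r0=0 C.r1=0
A.r0=0 A.r1=0 C.r0=0 C.r1=2
A.r0=0 A.r1=0 C.r0=2 C.r1=2
A.r0=0 A.r1=2 C.r0=0 C.r1=0
A.r0=0 A.r1=2 C.r0=0 C.r1=2
A.r0=0 A.r1=2 C.r0=2 C.r1=2
A.r0=2 A.r1=2 C.r0=0 C.r1=0
A.r0=2 A.r1=2 C.r0=0 C.r1=2
A.r0=2 A.r1=2 C.r0=2 C.r1=2

outcome vector order: (A.r0,A.r1,C.r0,C.r1)
|TSO outcomes| = 9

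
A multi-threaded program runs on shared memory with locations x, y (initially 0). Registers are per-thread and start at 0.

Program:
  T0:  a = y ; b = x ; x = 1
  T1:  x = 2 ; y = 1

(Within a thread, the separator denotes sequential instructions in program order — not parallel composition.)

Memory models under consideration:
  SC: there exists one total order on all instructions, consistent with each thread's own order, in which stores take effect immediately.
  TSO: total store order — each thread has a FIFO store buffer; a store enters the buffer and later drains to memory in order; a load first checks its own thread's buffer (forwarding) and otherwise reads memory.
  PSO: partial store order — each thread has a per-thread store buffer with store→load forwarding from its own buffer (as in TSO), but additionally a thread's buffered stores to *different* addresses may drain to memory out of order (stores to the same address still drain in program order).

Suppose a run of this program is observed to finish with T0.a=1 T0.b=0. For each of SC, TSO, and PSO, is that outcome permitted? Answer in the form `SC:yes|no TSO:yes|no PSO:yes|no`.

outcome vector order: (T0.a,T0.b)
SC: 3 outcomes — {00, 02, 12}
TSO: 3 outcomes — {00, 02, 12}
PSO: 4 outcomes — {00, 02, 10, 12}
target 10 ∈ {PSO}

SC:no TSO:no PSO:yes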